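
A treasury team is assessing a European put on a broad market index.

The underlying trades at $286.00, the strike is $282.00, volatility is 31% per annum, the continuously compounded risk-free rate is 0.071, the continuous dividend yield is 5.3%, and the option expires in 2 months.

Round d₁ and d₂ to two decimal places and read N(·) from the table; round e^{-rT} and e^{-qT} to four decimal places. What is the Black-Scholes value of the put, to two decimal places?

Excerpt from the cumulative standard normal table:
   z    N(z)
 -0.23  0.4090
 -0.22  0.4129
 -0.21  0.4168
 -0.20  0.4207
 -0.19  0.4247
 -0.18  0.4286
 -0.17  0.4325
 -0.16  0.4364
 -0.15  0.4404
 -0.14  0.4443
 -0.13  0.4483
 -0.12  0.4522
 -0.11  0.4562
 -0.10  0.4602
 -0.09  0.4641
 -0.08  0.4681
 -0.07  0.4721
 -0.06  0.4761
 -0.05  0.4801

T = 0.1667;  σ√T = 0.1266
d₁ = [ln(286/282) + (0.071 − 0.053 + 0.31²/2)·0.1667] / 0.1266 = [0.0141 + 0.0110] / 0.1266 = 0.1983 ⇒ 0.20
d₂ = d₁ − σ√T = 0.1983 − 0.1266 = 0.0717 ⇒ 0.07
e^(−qT) = e^(−0.053·0.1667) = 0.9912;  e^(−rT) = e^(−0.071·0.1667) = 0.9882
P = 282·0.9882·N(-0.07) − 286·0.9912·N(-0.20) = 282·0.9882·0.4721 − 286·0.9912·0.4207 = 131.5612 − 119.2614 = 12.2999

$12.30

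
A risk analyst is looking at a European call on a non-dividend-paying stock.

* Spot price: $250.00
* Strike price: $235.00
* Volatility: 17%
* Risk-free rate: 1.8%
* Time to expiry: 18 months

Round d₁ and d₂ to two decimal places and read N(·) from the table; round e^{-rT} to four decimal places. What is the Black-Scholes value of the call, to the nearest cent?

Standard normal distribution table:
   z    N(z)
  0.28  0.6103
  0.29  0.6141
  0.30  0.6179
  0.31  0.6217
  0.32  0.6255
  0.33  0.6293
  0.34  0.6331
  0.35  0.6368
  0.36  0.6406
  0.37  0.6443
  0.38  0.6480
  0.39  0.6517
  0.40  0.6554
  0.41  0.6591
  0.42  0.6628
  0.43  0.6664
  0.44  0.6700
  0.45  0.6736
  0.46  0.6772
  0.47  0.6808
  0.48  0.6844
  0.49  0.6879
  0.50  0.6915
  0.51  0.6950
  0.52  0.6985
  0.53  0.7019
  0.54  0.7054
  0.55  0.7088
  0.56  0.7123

T = 1.5;  σ√T = 0.2082
ln(S/K) + (r + σ²/2)T = ln(250/235) + (0.018 + 0.17²/2)·1.5 = 0.0619 + 0.0487 = 0.1106
d₁ = 0.1106 / 0.2082 = 0.5310 ≈ 0.53
d₂ = d₁ − σ√T = 0.5310 − 0.2082 = 0.3228 ≈ 0.32
e^(−rT) = e^(−0.018·1.5) = 0.9734
N(d₁) = N(0.53) = 0.7019;  N(d₂) = N(0.32) = 0.6255
C = 250·0.7019 − 235·0.9734·0.6255 = 175.4750 − 143.0825 = 32.3925

$32.39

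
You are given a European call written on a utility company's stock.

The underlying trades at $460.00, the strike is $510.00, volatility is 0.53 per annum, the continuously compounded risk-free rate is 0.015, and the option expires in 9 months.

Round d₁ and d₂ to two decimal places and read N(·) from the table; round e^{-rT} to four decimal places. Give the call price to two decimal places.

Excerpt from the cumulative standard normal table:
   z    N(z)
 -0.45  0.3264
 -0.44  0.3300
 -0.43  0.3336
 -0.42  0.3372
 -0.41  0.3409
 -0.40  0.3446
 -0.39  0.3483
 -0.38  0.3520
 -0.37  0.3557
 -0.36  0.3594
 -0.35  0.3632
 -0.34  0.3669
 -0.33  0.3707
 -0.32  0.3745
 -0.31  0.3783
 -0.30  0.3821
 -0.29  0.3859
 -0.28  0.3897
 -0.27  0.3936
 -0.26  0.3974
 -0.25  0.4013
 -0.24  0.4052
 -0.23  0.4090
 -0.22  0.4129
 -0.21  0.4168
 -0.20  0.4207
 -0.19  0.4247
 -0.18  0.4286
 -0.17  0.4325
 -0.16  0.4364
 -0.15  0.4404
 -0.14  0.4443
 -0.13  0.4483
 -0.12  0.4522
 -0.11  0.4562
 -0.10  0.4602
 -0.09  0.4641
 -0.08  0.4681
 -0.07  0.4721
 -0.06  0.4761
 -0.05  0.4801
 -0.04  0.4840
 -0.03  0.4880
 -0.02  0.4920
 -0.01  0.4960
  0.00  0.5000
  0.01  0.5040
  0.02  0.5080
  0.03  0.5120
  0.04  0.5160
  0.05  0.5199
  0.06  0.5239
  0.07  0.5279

$67.29

σ√T = 0.53·√0.75 = 0.4590
d₁ = [ln(460/510) + (0.015 + ½·0.53²)·0.75] / (σ√T) = (-0.1032 + 0.1166) / 0.4590 = 0.0292 → 0.03
d₂ = 0.0292 − 0.4590 = -0.4298 → -0.43
e^(−rT) = e^(−0.015·0.75) = 0.9888
C = 460·N(0.03) − 510·0.9888·N(-0.43) = 460·0.5120 − 510·0.9888·0.3336 = 235.5200 − 168.2305 = 67.2895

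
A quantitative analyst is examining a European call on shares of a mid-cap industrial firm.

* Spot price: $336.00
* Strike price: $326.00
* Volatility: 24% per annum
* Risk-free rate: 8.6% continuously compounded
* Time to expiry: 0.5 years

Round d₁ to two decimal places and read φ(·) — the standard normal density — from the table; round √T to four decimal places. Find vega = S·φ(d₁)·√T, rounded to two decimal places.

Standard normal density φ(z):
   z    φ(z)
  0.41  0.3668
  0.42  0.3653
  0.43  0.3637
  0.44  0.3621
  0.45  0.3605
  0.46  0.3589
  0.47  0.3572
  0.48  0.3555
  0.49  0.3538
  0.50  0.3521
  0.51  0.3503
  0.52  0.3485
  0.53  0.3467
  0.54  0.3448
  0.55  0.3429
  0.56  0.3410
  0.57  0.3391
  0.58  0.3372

σ√T = 0.24 × 0.7071 = 0.1697
ln(S/K) + (r + σ²/2)T = ln(336/326) + (0.086 + 0.24²/2)·0.5 = 0.0302 + 0.0574 = 0.0876
d₁ = 0.0876 / 0.1697 = 0.5163 → 0.52
√T = √0.5 = 0.7071
φ(d₁) = φ(0.52) = 0.3485
vega = S·φ(d₁)·√T = 336·0.3485·0.7071 = 82.7986

82.80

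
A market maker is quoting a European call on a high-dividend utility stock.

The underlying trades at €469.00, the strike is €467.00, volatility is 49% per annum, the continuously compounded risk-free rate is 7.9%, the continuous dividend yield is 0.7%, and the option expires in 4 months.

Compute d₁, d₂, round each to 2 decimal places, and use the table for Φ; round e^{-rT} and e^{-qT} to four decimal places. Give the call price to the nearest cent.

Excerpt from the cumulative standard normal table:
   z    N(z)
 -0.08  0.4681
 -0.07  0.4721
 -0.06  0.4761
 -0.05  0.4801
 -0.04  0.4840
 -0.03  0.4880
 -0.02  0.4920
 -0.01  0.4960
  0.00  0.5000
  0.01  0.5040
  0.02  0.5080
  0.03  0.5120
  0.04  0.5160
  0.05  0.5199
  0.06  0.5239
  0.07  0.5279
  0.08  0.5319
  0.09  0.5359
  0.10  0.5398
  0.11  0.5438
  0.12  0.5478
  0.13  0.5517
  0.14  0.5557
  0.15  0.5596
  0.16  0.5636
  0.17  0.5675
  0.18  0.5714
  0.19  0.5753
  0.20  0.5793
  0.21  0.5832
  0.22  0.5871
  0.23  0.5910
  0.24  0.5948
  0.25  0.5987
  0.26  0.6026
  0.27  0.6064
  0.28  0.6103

€58.17

σ√T = 0.49·√0.3333 = 0.2829
d₁ = [ln(469/467) + (0.079 − 0.007 + ½·0.49²)·0.3333] / (σ√T) = (0.0043 + 0.0640) / 0.2829 = 0.2414 → 0.24
d₂ = 0.2414 − 0.2829 = -0.0415 → -0.04
exp(−qT) = exp(−0.007·0.3333) = 0.9977;  exp(−rT) = exp(−0.079·0.3333) = 0.9740
N(d₁) = N(0.24) = 0.5948;  N(d₂) = N(-0.04) = 0.4840
C = 469·0.9977·0.5948 − 467·0.9740·0.4840 = 278.3196 − 220.1513 = 58.1683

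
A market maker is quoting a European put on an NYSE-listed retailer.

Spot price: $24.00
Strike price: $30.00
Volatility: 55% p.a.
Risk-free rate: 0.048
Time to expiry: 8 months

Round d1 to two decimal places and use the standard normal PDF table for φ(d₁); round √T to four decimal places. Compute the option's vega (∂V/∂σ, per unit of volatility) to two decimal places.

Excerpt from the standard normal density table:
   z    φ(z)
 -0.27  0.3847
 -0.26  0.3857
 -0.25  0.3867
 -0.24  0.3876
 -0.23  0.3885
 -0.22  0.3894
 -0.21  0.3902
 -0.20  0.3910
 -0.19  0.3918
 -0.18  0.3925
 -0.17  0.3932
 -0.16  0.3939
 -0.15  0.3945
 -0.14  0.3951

7.66

T = 0.6667;  σ√T = 0.4491
d₁ = [ln(24/30) + (0.048 + ½·0.55²)·0.6667] / (σ√T) = (-0.2231 + 0.1328) / 0.4491 = -0.2011 ⇒ -0.20
√T = √0.6667 = 0.8165
φ(d₁) = φ(-0.20) = 0.3910
vega = S·φ(d₁)·√T = 24·0.3910·0.8165 = 7.6620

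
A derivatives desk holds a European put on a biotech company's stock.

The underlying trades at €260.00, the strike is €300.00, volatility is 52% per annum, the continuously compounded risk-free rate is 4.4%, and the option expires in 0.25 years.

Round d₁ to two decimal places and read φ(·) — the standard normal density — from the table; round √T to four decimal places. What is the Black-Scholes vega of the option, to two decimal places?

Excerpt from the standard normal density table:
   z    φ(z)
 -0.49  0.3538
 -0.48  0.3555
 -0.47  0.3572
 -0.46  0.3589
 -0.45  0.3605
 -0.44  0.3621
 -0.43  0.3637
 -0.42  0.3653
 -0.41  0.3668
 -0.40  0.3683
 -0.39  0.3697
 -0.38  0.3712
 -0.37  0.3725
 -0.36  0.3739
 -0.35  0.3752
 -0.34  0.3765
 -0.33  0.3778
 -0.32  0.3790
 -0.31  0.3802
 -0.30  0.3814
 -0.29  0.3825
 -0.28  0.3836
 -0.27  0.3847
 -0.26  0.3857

48.26

T = 0.25;  σ√T = 0.2600
d₁ = [ln(260/300) + (0.044 + 0.52²/2)·0.25] / 0.2600 = [-0.1431 + 0.0448] / 0.2600 = -0.3781 ≈ -0.38
√T = √0.25 = 0.5000
φ(d₁) = φ(-0.38) = 0.3712
vega = S·φ(d₁)·√T = 260·0.3712·0.5000 = 48.2560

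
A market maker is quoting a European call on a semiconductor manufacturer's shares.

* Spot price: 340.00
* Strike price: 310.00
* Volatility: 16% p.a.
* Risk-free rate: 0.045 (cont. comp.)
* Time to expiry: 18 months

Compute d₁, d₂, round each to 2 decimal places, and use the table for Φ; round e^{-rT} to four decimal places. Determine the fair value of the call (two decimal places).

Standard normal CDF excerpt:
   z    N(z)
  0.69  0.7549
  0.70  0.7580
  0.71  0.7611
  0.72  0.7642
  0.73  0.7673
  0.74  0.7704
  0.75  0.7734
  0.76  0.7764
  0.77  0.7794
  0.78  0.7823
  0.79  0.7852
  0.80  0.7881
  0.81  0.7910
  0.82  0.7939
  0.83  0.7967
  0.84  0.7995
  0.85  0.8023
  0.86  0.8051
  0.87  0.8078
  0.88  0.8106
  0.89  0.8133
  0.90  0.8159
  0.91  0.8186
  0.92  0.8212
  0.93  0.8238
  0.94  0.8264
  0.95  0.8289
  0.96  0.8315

σ√T = 0.16·√1.5 = 0.1960
d₁ = [ln(340/310) + (0.045 + ½·0.16²)·1.5] / (σ√T) = (0.0924 + 0.0867) / 0.1960 = 0.9138 which rounds to 0.91
d₂ = 0.9138 − 0.1960 = 0.7179 which rounds to 0.72
exp(−rT) = exp(−0.045·1.5) = 0.9347
C = 340·N(0.91) − 310·0.9347·N(0.72) = 340·0.8186 − 310·0.9347·0.7642 = 278.3240 − 221.4323 = 56.8917

56.89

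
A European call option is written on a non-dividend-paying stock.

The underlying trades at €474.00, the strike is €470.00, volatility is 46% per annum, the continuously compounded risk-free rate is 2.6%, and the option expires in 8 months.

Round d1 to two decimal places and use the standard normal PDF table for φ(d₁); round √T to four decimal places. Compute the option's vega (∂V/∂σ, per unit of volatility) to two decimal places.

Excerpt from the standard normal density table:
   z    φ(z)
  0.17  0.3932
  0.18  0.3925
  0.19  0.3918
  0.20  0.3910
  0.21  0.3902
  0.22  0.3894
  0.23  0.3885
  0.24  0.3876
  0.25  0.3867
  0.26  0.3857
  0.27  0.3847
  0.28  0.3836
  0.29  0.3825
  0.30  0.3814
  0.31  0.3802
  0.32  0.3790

T = 0.6667;  σ√T = 0.3756
ln(S/K) + (r + σ²/2)T = ln(474/470) + (0.026 + 0.46²/2)·0.6667 = 0.0085 + 0.0879 = 0.0963
d₁ = 0.0963 / 0.3756 = 0.2565 ≈ 0.26
√T = √0.6667 = 0.8165
φ(d₁) = φ(0.26) = 0.3857
vega = S·φ(d₁)·√T = 474·0.3857·0.8165 = 149.2740

149.27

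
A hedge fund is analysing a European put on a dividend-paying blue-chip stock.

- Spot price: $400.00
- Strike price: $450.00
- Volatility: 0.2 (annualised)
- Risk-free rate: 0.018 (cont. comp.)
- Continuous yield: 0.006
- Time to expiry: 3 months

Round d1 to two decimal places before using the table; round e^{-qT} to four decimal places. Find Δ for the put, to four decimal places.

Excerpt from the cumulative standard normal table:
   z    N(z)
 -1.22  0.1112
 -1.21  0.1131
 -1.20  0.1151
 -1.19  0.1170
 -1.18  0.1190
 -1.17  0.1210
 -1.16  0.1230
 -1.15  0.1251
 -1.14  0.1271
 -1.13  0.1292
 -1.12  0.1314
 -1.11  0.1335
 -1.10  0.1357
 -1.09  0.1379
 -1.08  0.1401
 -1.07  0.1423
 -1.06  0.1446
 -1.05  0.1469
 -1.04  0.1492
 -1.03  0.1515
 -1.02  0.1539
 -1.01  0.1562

-0.8630

σ√T = 0.2 × 0.5000 = 0.1000
d₁ = [ln(400/450) + (0.018 − 0.006 + ½·0.2²)·0.25] / (σ√T) = (-0.1178 + 0.0080) / 0.1000 = -1.0978 → -1.10
N(d₁) = N(-1.10) = 0.1357
Δ_put = exp(−qT)·(N(d₁) − 1) = 0.9985·(0.1357 − 1) = -0.8630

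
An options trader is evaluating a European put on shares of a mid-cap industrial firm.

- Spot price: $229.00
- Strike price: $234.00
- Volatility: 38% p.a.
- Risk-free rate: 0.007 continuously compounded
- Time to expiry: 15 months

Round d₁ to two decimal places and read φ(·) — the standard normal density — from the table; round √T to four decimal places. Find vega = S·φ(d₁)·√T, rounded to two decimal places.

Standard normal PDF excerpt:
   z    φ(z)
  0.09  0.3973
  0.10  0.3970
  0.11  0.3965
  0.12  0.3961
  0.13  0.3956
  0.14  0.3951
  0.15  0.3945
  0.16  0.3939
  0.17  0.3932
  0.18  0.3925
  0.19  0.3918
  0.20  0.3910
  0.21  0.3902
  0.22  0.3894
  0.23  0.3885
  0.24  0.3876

σ√T = 0.38·√1.25 = 0.4249
ln(S/K) + (r + σ²/2)T = ln(229/234) + (0.007 + 0.38²/2)·1.25 = -0.0216 + 0.0990 = 0.0774
d₁ = 0.0774 / 0.4249 = 0.1822 which rounds to 0.18
√T = √1.25 = 1.1180
φ(d₁) = φ(0.18) = 0.3925
vega = S·φ(d₁)·√T = 229·0.3925·1.1180 = 100.4886

100.49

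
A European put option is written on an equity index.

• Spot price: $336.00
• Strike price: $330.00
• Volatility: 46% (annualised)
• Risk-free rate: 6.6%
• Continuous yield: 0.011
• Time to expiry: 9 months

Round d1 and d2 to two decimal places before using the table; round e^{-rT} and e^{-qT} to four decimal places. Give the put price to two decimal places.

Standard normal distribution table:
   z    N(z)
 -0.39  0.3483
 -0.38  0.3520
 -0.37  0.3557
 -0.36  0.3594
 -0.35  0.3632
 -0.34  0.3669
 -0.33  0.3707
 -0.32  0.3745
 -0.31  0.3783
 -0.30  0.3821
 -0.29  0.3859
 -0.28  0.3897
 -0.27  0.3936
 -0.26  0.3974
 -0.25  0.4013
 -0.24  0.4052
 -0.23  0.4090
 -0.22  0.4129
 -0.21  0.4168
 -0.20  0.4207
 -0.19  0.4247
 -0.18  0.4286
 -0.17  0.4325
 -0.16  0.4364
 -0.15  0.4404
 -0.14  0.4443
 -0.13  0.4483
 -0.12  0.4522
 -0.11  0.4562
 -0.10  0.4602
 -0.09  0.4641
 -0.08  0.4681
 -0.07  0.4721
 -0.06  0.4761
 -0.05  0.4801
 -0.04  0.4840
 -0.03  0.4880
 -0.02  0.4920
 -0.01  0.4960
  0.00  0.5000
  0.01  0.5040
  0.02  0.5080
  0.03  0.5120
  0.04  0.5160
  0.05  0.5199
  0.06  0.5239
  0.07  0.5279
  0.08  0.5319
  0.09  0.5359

$42.25

σ√T = 0.46 × 0.8660 = 0.3984
ln(S/K) + (r − q + σ²/2)T = ln(336/330) + (0.066 − 0.011 + 0.46²/2)·0.75 = 0.0180 + 0.1206 = 0.1386
d₁ = 0.1386 / 0.3984 = 0.3480 → 0.35
d₂ = d₁ − σ√T = 0.3480 − 0.3984 = -0.0504 → -0.05
exp(−qT) = exp(−0.011·0.75) = 0.9918;  exp(−rT) = exp(−0.066·0.75) = 0.9517
P = 330·0.9517·N(0.05) − 336·0.9918·N(-0.35) = 330·0.9517·0.5199 − 336·0.9918·0.3632 = 163.2803 − 121.0345 = 42.2458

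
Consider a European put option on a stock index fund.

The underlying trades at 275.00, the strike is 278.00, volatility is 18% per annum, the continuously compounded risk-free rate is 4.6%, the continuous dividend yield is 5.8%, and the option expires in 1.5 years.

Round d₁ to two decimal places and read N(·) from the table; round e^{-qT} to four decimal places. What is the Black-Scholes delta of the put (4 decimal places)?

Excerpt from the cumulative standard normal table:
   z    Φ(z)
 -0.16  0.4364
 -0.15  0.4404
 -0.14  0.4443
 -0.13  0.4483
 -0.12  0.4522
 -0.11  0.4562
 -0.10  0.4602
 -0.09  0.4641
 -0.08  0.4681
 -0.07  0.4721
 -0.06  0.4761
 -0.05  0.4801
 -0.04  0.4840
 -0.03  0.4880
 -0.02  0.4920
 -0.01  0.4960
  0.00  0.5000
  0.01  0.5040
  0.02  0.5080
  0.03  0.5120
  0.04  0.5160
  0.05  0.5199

σ√T = 0.18·√1.5 = 0.2205
ln(S/K) + (r − q + σ²/2)T = ln(275/278) + (0.046 − 0.058 + 0.18²/2)·1.5 = -0.0109 + 0.0063 = -0.0046
d₁ = -0.0046 / 0.2205 = -0.0206 ≈ -0.02
N(d₁) = N(-0.02) = 0.4920
Δ_put = e^(−qT)·(N(d₁) − 1) = 0.9167·(0.4920 − 1) = -0.4657

-0.4657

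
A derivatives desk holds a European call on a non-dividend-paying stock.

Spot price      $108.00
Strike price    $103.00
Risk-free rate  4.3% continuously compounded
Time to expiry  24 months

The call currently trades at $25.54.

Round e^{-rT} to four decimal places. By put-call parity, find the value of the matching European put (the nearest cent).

$12.05

e^(−rT) = e^(−0.043·2) = 0.9176
Put-call parity: C − P = S − K·e^(−rT) = 108 − 103·0.9176 = 108 − 94.5128 = 13.4872
P = C − (C − P) = 25.54 − (13.4872) = 12.0528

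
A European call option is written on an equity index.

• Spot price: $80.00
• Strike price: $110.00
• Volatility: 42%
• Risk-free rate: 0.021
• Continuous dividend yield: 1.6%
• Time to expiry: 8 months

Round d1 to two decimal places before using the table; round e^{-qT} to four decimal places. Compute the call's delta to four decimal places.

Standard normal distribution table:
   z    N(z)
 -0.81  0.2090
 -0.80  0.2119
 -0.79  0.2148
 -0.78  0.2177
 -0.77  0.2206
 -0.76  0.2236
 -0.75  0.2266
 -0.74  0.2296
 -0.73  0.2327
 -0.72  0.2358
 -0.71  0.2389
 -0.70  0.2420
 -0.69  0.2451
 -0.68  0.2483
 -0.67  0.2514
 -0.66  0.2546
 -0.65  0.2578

T = 0.6667;  σ√T = 0.3429
d₁ = [ln(80/110) + (0.021 − 0.016 + 0.42²/2)·0.6667] / 0.3429 = [-0.3185 + 0.0621] / 0.3429 = -0.7474 → -0.75
N(d₁) = N(-0.75) = 0.2266
Δ_call = e^(−qT)·N(d₁) = 0.9894·0.2266 = 0.2242

0.2242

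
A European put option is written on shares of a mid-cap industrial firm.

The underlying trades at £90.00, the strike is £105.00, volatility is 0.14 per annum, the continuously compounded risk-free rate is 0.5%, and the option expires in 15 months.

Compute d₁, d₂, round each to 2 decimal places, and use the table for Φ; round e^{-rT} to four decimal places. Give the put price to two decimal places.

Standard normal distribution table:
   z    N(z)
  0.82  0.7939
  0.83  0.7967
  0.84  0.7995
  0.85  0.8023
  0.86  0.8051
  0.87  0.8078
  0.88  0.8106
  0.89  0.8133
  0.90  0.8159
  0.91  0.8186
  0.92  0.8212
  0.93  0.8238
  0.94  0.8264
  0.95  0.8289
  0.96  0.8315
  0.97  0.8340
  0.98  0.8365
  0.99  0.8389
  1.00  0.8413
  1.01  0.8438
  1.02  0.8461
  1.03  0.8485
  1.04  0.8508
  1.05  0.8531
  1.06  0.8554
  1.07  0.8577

σ√T = 0.14 × 1.1180 = 0.1565
d₁ = [ln(90/105) + (0.005 + ½·0.14²)·1.25] / (σ√T) = (-0.1542 + 0.0185) / 0.1565 = -0.8666 ⇒ -0.87
d₂ = -0.8666 − 0.1565 = -1.0232 ⇒ -1.02
e^(−rT) = e^(−0.005·1.25) = 0.9938
N(−d₂) = N(1.02) = 0.8461;  N(−d₁) = N(0.87) = 0.8078
P = 105·0.9938·0.8461 − 90·0.8078 = 88.2897 − 72.7020 = 15.5877

£15.59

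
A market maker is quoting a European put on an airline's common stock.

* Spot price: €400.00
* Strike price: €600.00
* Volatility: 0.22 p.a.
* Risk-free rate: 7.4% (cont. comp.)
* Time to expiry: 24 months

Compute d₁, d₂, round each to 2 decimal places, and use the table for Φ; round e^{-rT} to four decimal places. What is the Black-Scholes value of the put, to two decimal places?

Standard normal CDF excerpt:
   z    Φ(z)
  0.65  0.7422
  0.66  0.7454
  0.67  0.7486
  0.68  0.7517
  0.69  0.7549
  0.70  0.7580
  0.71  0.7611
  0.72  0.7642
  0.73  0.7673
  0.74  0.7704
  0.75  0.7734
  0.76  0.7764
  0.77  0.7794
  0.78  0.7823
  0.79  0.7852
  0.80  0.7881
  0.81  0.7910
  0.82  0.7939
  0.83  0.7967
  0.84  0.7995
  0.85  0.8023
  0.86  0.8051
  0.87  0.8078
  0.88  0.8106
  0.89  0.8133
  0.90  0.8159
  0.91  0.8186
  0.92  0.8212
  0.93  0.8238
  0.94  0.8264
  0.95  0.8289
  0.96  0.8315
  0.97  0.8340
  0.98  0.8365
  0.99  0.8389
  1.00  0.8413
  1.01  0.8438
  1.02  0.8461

€133.40

T = 2;  σ√T = 0.3111
ln(S/K) + (r + σ²/2)T = ln(400/600) + (0.074 + 0.22²/2)·2 = -0.4055 + 0.1964 = -0.2091
d₁ = -0.2091 / 0.3111 = -0.6720 which rounds to -0.67
d₂ = d₁ − σ√T = -0.6720 − 0.3111 = -0.9831 which rounds to -0.98
e^(−rT) = e^(−0.074·2) = 0.8624
N(−d₂) = N(0.98) = 0.8365;  N(−d₁) = N(0.67) = 0.7486
P = 600·0.8624·0.8365 − 400·0.7486 = 432.8386 − 299.4400 = 133.3986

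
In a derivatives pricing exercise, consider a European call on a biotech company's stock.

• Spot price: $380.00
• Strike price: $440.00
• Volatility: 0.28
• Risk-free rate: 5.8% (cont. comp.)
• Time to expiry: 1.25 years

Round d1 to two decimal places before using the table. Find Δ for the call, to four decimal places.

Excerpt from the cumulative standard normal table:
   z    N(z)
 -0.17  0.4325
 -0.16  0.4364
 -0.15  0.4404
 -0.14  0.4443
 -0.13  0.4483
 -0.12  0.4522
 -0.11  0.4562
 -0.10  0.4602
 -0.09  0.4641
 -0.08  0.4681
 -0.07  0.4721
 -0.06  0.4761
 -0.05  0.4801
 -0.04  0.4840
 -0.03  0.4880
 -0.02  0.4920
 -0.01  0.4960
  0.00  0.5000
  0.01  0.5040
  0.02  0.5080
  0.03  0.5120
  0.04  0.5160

σ√T = 0.28 × 1.1180 = 0.3130
d₁ = [ln(380/440) + (0.058 + ½·0.28²)·1.25] / (σ√T) = (-0.1466 + 0.1215) / 0.3130 = -0.0802 which rounds to -0.08
N(d₁) = N(-0.08) = 0.4681
Δ_call = N(d₁) = 0.4681

0.4681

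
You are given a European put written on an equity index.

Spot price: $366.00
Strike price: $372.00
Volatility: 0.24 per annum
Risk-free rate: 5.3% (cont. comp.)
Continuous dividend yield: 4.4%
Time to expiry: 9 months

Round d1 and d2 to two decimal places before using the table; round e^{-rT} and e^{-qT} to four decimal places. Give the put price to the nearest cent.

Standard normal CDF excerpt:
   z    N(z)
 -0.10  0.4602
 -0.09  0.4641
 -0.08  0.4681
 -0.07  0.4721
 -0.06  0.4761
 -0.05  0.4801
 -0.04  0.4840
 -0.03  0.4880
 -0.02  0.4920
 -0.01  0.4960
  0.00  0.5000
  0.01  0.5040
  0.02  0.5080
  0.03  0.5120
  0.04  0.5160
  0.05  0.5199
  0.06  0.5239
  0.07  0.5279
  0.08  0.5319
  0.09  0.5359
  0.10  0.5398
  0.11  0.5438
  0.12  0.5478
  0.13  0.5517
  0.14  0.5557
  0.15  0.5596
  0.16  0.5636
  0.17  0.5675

$31.46

T = 0.75;  σ√T = 0.2078
d₁ = [ln(366/372) + (0.053 − 0.044 + 0.24²/2)·0.75] / 0.2078 = [-0.0163 + 0.0284] / 0.2078 = 0.0582 → 0.06
d₂ = d₁ − σ√T = 0.0582 − 0.2078 = -0.1497 → -0.15
exp(−qT) = exp(−0.044·0.75) = 0.9675;  exp(−rT) = exp(−0.053·0.75) = 0.9610
N(−d₂) = N(0.15) = 0.5596;  N(−d₁) = N(-0.06) = 0.4761
P = 372·0.9610·0.5596 − 366·0.9675·0.4761 = 200.0525 − 168.5894 = 31.4631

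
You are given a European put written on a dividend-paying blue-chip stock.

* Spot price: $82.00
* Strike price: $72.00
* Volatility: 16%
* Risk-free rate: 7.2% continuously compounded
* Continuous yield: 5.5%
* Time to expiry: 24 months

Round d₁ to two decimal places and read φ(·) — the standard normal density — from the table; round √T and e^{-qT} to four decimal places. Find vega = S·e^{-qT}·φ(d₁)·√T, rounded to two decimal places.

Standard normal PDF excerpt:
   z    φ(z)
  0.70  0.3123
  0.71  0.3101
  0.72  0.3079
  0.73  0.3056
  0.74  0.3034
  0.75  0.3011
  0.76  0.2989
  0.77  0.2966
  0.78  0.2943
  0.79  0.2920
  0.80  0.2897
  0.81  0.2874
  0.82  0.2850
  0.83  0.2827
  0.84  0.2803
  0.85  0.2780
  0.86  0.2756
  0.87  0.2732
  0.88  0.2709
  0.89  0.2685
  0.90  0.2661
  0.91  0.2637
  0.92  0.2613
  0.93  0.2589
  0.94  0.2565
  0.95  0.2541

σ√T = 0.16 × 1.4142 = 0.2263
d₁ = [ln(82/72) + (0.072 − 0.055 + ½·0.16²)·2] / (σ√T) = (0.1301 + 0.0596) / 0.2263 = 0.8382 ⇒ 0.84
√T = √2 = 1.4142
φ(d₁) = φ(0.84) = 0.2803
e^(−qT) = e^(−0.055·2) = 0.8958
vega = S·e^(−qT)·φ(d₁)·√T = 82·0.8958·0.2803·1.4142 = 29.1178
(Vega is the same for a European call and put with the same parameters.)

29.12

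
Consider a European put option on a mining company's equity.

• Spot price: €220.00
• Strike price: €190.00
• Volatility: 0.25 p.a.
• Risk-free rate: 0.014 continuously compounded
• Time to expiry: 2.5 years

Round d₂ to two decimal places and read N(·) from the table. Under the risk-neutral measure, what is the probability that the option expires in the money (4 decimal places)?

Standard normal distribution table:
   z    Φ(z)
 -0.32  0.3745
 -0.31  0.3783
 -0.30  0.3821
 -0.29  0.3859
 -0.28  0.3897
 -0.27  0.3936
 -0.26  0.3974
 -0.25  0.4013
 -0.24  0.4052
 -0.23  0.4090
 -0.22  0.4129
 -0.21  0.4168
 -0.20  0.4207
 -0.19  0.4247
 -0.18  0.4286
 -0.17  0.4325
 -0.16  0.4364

0.3974

σ√T = 0.25·√2.5 = 0.3953
ln(S/K) + (r + σ²/2)T = ln(220/190) + (0.014 + 0.25²/2)·2.5 = 0.1466 + 0.1131 = 0.2597
d₁ = 0.2597 / 0.3953 = 0.6571 → 0.66
d₂ = d₁ − σ√T = 0.6571 − 0.3953 = 0.2618 → 0.26
Pr(exercise) under Q = N(−d₂) = N(-0.26) = 0.3974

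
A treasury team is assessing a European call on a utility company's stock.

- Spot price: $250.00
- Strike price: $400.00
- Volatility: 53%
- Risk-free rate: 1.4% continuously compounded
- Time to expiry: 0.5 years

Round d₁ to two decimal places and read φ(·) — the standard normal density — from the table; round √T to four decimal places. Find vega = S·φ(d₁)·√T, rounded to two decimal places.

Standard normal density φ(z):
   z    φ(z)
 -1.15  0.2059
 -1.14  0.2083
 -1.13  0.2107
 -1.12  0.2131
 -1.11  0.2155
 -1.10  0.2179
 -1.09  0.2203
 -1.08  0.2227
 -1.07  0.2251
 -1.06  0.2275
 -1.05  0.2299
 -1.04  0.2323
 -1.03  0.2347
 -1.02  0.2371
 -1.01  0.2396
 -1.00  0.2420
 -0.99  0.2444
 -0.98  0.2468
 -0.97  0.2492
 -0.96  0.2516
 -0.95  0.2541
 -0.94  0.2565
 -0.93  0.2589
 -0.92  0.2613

T = 0.5;  σ√T = 0.3748
ln(S/K) + (r + σ²/2)T = ln(250/400) + (0.014 + 0.53²/2)·0.5 = -0.4700 + 0.0772 = -0.3928
d₁ = -0.3928 / 0.3748 = -1.0481 → -1.05
√T = √0.5 = 0.7071
φ(d₁) = φ(-1.05) = 0.2299
vega = S·φ(d₁)·√T = 250·0.2299·0.7071 = 40.6406
(Call and put vega coincide under Black-Scholes.)

40.64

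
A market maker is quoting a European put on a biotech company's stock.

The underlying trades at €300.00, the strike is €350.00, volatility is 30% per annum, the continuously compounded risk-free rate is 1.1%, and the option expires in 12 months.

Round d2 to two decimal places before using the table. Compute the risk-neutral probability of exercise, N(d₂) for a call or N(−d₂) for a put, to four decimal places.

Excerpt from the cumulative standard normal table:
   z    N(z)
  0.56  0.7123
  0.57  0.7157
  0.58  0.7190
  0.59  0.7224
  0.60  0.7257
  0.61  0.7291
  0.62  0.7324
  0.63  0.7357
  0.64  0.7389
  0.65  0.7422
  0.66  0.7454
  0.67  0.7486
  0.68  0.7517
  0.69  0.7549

σ√T = 0.3 × 1.0000 = 0.3000
d₁ = [ln(300/350) + (0.011 + 0.3²/2)·1] / 0.3000 = [-0.1542 + 0.0560] / 0.3000 = -0.3272 which rounds to -0.33
d₂ = d₁ − σ√T = -0.3272 − 0.3000 = -0.6272 which rounds to -0.63
Risk-neutral Pr[S_T < K] = N(−d₂) = N(0.63) = 0.7357

0.7357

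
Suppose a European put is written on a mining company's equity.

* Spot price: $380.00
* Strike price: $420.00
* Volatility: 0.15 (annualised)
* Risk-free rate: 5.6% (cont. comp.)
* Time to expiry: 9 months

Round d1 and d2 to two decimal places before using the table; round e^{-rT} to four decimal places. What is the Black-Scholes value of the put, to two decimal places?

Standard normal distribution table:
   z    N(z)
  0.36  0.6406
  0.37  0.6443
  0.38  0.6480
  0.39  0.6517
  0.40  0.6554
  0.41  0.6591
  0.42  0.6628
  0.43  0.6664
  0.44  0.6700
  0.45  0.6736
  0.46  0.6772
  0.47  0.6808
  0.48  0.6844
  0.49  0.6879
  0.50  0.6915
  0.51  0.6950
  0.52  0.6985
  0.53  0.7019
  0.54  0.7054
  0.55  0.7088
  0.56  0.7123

$33.66

σ√T = 0.15 × 0.8660 = 0.1299
ln(S/K) + (r + σ²/2)T = ln(380/420) + (0.056 + 0.15²/2)·0.75 = -0.1001 + 0.0504 = -0.0496
d₁ = -0.0496 / 0.1299 = -0.3822 which rounds to -0.38
d₂ = d₁ − σ√T = -0.3822 − 0.1299 = -0.5121 which rounds to -0.51
e^(−rT) = e^(−0.056·0.75) = 0.9589
P = 420·0.9589·N(0.51) − 380·N(0.38) = 420·0.9589·0.6950 − 380·0.6480 = 279.9029 − 246.2400 = 33.6629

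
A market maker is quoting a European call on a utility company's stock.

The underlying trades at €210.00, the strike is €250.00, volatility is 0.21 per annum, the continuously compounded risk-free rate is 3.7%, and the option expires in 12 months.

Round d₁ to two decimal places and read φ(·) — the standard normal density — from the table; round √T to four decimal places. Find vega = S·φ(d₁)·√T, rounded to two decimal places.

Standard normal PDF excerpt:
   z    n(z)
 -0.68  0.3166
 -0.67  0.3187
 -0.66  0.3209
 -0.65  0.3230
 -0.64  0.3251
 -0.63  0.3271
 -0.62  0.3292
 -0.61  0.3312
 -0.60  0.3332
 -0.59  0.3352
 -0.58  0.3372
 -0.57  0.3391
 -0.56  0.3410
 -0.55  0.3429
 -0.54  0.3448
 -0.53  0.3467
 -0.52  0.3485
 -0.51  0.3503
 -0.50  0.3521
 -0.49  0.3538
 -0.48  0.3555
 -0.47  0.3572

σ√T = 0.21·√1 = 0.2100
d₁ = [ln(210/250) + (0.037 + 0.21²/2)·1] / 0.2100 = [-0.1744 + 0.0590] / 0.2100 = -0.5491 ⇒ -0.55
√T = √1 = 1.0000
φ(d₁) = φ(-0.55) = 0.3429
vega = S·φ(d₁)·√T = 210·0.3429·1.0000 = 72.0090
(The put has the same vega.)

72.01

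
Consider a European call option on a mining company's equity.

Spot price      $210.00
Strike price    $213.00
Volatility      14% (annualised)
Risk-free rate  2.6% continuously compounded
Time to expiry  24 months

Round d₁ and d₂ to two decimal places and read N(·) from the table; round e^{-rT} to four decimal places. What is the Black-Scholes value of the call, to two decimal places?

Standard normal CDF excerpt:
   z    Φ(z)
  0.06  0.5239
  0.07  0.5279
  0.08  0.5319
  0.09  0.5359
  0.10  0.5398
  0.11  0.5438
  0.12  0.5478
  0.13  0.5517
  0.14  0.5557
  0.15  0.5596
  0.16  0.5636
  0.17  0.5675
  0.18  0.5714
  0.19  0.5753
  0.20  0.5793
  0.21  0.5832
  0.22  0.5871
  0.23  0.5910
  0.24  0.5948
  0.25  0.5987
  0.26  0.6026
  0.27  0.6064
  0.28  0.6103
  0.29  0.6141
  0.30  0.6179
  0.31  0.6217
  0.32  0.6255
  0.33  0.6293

σ√T = 0.14 × 1.4142 = 0.1980
d₁ = [ln(210/213) + (0.026 + 0.14²/2)·2] / 0.1980 = [-0.0142 + 0.0716] / 0.1980 = 0.2900 ⇒ 0.29
d₂ = d₁ − σ√T = 0.2900 − 0.1980 = 0.0920 ⇒ 0.09
exp(−rT) = exp(−0.026·2) = 0.9493
N(d₁) = N(0.29) = 0.6141;  N(d₂) = N(0.09) = 0.5359
C = 210·0.6141 − 213·0.9493·0.5359 = 128.9610 − 108.3595 = 20.6015

$20.60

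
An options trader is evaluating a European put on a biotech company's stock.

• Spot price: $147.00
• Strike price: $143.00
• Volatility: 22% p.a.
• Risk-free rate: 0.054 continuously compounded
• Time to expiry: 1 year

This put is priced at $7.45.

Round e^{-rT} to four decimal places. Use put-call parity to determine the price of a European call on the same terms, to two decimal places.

$18.97

e^(−rT) = e^(−0.054·1) = 0.9474
Put-call parity: C − P = S − K·e^(−rT) = 147 − 143·0.9474 = 147 − 135.4782 = 11.5218
C = P + (C − P) = 7.45 + (11.5218) = 18.9718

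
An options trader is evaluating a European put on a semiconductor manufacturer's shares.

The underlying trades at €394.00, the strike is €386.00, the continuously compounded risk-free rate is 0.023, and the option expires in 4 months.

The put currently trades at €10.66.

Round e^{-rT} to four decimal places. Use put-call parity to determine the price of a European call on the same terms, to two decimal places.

€21.59

e^(−rT) = e^(−0.023·0.3333) = 0.9924
Put-call parity: C − P = S − K·e^(−rT) = 394 − 386·0.9924 = 394 − 383.0664 = 10.9336
C = P + (C − P) = 10.66 + (10.9336) = 21.5936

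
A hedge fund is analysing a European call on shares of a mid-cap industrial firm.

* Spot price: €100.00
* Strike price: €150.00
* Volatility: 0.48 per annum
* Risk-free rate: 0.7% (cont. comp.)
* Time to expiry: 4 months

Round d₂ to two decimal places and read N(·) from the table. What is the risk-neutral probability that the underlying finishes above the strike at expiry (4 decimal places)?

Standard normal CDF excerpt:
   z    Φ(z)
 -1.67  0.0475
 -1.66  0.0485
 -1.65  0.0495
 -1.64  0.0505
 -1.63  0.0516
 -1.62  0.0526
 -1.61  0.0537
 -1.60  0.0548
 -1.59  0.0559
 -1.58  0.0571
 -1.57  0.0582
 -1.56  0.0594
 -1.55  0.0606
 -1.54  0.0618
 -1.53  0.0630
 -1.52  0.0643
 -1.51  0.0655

σ√T = 0.48 × 0.5774 = 0.2771
ln(S/K) + (r + σ²/2)T = ln(100/150) + (0.007 + 0.48²/2)·0.3333 = -0.4055 + 0.0407 = -0.3647
d₁ = -0.3647 / 0.2771 = -1.3161 ≈ -1.32
d₂ = d₁ − σ√T = -1.3161 − 0.2771 = -1.5932 ≈ -1.59
Pr(exercise) under Q = N(d₂) = 0.0559

0.0559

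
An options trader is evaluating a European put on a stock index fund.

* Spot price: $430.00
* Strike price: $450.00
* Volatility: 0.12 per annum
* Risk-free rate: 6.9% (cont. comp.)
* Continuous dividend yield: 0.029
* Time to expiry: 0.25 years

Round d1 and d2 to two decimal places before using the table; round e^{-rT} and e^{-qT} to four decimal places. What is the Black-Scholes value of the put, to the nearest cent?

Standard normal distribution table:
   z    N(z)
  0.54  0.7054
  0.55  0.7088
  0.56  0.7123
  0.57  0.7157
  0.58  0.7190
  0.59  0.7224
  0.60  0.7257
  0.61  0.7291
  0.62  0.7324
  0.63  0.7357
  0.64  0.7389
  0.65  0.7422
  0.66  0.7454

σ√T = 0.12 × 0.5000 = 0.0600
ln(S/K) + (r − q + σ²/2)T = ln(430/450) + (0.069 − 0.029 + 0.12²/2)·0.25 = -0.0455 + 0.0118 = -0.0337
d₁ = -0.0337 / 0.0600 = -0.5610 which rounds to -0.56
d₂ = d₁ − σ√T = -0.5610 − 0.0600 = -0.6210 which rounds to -0.62
e^(−qT) = e^(−0.029·0.25) = 0.9928;  e^(−rT) = e^(−0.069·0.25) = 0.9829
N(−d₂) = N(0.62) = 0.7324;  N(−d₁) = N(0.56) = 0.7123
P = 450·0.9829·0.7324 − 430·0.9928·0.7123 = 323.9442 − 304.0837 = 19.8605

$19.86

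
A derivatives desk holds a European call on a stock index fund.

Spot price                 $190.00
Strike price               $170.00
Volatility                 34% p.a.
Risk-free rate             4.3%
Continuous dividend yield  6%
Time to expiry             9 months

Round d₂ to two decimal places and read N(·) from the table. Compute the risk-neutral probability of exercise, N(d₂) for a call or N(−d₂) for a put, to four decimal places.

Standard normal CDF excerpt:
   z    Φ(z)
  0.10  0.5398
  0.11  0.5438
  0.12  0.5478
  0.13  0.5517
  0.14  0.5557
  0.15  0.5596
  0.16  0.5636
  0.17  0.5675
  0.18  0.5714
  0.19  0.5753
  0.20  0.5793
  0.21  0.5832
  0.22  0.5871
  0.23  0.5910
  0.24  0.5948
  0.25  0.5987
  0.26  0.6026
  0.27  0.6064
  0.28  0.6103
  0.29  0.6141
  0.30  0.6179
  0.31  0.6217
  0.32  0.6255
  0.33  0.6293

0.5753

σ√T = 0.34 × 0.8660 = 0.2944
d₁ = [ln(190/170) + (0.043 − 0.06 + 0.34²/2)·0.75] / 0.2944 = [0.1112 + 0.0306] / 0.2944 = 0.4817 → 0.48
d₂ = d₁ − σ√T = 0.4817 − 0.2944 = 0.1872 → 0.19
Risk-neutral Pr[S_T > K] = N(d₂) = N(0.19) = 0.5753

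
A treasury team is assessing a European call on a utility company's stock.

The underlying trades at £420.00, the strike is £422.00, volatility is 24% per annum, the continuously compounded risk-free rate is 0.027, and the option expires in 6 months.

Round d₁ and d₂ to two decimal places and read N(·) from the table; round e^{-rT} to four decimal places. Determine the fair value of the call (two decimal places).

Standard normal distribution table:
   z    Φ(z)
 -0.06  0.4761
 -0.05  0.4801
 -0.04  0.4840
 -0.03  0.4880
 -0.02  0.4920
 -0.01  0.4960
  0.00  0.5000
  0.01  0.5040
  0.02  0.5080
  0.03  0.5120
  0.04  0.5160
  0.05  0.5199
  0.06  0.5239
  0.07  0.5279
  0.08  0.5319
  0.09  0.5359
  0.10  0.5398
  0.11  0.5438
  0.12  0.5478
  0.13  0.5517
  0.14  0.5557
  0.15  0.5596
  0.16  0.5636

£30.22

σ√T = 0.24 × 0.7071 = 0.1697
d₁ = [ln(420/422) + (0.027 + 0.24²/2)·0.5] / 0.1697 = [-0.0048 + 0.0279] / 0.1697 = 0.1364 ⇒ 0.14
d₂ = d₁ − σ√T = 0.1364 − 0.1697 = -0.0333 ⇒ -0.03
e^(−rT) = e^(−0.027·0.5) = 0.9866
C = 420·N(0.14) − 422·0.9866·N(-0.03) = 420·0.5557 − 422·0.9866·0.4880 = 233.3940 − 203.1765 = 30.2175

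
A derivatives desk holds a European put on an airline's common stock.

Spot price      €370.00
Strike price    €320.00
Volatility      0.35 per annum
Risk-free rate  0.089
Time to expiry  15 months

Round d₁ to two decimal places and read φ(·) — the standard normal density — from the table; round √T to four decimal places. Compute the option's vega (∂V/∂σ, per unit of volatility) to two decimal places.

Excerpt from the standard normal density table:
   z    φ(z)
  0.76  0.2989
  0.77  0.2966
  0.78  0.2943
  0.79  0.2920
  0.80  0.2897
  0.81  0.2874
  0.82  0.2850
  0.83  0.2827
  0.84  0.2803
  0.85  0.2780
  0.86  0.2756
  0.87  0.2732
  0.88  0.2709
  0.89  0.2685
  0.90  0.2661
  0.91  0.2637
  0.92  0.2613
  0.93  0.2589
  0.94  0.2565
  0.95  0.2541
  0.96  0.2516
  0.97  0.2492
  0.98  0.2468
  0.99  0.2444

115.00

σ√T = 0.35·√1.25 = 0.3913
d₁ = [ln(370/320) + (0.089 + 0.35²/2)·1.25] / 0.3913 = [0.1452 + 0.1878] / 0.3913 = 0.8510 ⇒ 0.85
√T = √1.25 = 1.1180
φ(d₁) = φ(0.85) = 0.2780
vega = S·φ(d₁)·√T = 370·0.2780·1.1180 = 114.9975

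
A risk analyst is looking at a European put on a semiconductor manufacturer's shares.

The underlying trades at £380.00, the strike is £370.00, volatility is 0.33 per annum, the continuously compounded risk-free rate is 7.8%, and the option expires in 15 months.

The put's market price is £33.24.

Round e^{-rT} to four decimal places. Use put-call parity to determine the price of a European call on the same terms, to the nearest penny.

£77.61

e^(−rT) = e^(−0.078·1.25) = 0.9071
Put-call parity: C − P = S − K·e^(−rT) = 380 − 370·0.9071 = 380 − 335.6270 = 44.3730
C = P + (C − P) = 33.24 + (44.3730) = 77.6130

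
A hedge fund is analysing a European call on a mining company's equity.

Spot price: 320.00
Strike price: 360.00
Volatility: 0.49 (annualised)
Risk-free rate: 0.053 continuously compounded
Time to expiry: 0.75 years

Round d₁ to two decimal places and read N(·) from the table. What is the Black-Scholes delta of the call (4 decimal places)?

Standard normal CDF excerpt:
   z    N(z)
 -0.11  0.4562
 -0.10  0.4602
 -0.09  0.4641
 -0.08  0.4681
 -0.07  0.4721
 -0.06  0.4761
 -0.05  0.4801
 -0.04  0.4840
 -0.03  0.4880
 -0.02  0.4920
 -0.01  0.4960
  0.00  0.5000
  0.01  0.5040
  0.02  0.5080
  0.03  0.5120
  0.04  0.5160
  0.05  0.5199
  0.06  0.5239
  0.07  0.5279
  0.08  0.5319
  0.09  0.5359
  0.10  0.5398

σ√T = 0.49 × 0.8660 = 0.4244
ln(S/K) + (r + σ²/2)T = ln(320/360) + (0.053 + 0.49²/2)·0.75 = -0.1178 + 0.1298 = 0.0120
d₁ = 0.0120 / 0.4244 = 0.0283 which rounds to 0.03
N(d₁) = N(0.03) = 0.5120
Δ_call = N(d₁) = 0.5120

0.5120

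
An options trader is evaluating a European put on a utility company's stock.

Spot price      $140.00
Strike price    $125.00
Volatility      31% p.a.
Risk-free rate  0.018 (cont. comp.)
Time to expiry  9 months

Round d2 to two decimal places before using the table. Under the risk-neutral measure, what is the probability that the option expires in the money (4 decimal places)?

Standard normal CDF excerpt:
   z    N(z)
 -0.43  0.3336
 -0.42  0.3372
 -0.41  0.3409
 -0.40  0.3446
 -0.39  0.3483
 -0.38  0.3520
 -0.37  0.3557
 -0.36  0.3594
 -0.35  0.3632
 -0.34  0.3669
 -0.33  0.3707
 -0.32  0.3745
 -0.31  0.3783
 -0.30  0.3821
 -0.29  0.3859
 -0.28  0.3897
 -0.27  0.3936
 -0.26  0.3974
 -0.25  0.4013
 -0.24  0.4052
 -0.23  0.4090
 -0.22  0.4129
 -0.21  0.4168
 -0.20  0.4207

σ√T = 0.31 × 0.8660 = 0.2685
d₁ = [ln(140/125) + (0.018 + 0.31²/2)·0.75] / 0.2685 = [0.1133 + 0.0495] / 0.2685 = 0.6067 ≈ 0.61
d₂ = d₁ − σ√T = 0.6067 − 0.2685 = 0.3382 ≈ 0.34
Pr(exercise) under Q = N(−d₂) = N(-0.34) = 0.3669

0.3669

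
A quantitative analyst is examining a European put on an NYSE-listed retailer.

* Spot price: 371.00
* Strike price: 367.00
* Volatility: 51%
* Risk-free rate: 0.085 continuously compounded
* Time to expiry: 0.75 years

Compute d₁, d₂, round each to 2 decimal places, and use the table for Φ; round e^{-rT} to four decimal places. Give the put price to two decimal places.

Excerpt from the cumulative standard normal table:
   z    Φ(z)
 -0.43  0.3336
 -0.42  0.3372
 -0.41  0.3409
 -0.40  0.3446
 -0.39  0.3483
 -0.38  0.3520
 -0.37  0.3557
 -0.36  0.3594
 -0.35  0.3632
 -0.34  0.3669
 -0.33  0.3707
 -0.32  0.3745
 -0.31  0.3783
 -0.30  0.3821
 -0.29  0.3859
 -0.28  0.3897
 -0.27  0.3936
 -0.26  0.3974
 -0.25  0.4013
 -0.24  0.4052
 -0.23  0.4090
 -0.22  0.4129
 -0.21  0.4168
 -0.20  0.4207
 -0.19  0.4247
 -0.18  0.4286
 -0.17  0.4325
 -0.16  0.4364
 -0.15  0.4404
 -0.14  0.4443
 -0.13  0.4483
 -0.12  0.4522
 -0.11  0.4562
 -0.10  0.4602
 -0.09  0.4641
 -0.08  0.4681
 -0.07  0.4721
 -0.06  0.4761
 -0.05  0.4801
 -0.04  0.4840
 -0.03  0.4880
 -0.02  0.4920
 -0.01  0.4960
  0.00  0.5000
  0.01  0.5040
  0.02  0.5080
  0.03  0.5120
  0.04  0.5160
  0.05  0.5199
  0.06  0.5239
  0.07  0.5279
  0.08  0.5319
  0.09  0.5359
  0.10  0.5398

49.79

T = 0.75;  σ√T = 0.4417
d₁ = [ln(371/367) + (0.085 + ½·0.51²)·0.75] / (σ√T) = (0.0108 + 0.1613) / 0.4417 = 0.3897 which rounds to 0.39
d₂ = 0.3897 − 0.4417 = -0.0520 which rounds to -0.05
exp(−rT) = exp(−0.085·0.75) = 0.9382
N(−d₂) = N(0.05) = 0.5199;  N(−d₁) = N(-0.39) = 0.3483
P = 367·0.9382·0.5199 − 371·0.3483 = 179.0117 − 129.2193 = 49.7924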